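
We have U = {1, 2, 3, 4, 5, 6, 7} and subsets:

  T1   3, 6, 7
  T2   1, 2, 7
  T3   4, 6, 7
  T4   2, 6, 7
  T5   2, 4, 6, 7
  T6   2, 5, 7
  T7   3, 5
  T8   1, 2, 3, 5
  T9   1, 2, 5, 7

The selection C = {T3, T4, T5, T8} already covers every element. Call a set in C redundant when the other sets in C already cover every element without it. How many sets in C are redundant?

Drop T3: the rest still cover every element — redundant.
Drop T4: the rest still cover every element — redundant.
Drop T5: the rest still cover every element — redundant.
Drop T8: 1, 3, 5 uncovered — not redundant.
3 redundant: T3, T4, T5.

3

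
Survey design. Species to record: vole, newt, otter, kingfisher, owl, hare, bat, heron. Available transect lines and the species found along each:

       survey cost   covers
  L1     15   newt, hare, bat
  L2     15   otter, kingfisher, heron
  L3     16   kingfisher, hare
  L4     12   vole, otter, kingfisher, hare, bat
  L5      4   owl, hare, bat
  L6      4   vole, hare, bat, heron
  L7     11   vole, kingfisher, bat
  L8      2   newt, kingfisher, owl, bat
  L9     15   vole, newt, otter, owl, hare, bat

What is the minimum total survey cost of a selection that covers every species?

L4, L6, L8 cover every species at survey cost 12 + 4 + 2 = 18.
Any cover uses at least 2 transects; among all covering selections none totals below 18.

18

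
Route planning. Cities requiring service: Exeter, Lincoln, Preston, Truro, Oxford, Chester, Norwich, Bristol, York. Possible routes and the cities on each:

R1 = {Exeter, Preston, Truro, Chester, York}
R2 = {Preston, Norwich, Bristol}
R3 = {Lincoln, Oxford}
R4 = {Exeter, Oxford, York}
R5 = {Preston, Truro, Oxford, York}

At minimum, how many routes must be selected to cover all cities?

R1, R2, R3 together cover {Exeter, Lincoln, Preston, Truro, Oxford, Chester, Norwich, Bristol, York} — every city.
No 2 of the 5 routes cover everything (all 10 pairs fall short), so 3 is minimum.

3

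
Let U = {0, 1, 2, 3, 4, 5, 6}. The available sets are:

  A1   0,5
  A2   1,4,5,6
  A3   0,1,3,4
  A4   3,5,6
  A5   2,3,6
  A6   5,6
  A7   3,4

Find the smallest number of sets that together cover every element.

A1, A2, A5 together cover {0, 1, 2, 3, 4, 5, 6} — every element.
No 2 of the 7 sets cover everything (all 21 pairs fall short), so 3 is minimum.

3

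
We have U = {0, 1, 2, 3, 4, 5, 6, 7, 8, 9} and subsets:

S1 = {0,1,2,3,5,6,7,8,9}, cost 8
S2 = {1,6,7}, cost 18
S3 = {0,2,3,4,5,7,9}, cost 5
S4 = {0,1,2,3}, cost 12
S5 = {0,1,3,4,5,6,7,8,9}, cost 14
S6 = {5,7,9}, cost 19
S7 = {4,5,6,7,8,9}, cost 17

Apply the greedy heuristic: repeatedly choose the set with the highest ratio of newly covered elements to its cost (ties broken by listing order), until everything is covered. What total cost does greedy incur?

Pick 1: S3 adds 7 new (0, 2, 3, 4, 5, 7, 9) at cost 5 (ratio 7/5).
Pick 2: S1 adds 3 new (1, 6, 8) at cost 8 (ratio 3/8).
Greedy total cost: 5 + 8 = 13.

13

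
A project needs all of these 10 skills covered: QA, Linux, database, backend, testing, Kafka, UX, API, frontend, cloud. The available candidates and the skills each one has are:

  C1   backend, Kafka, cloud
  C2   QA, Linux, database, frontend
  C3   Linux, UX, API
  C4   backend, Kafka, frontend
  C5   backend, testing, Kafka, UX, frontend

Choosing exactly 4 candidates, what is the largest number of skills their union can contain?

10

Choosing C1, C2, C3, C5 covers {QA, Linux, database, backend, testing, Kafka, UX, API, frontend, cloud} — 10 skills.
That is all 10 skills.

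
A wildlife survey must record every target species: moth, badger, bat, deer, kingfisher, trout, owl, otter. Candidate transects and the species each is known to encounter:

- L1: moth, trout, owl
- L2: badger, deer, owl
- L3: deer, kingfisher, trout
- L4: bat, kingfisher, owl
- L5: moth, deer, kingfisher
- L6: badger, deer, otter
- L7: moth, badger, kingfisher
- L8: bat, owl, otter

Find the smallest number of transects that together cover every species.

3

L1, L4, L6 together cover {moth, badger, bat, deer, kingfisher, trout, owl, otter} — every species.
No 2 of the 8 transects cover everything (all 28 pairs fall short), so 3 is minimum.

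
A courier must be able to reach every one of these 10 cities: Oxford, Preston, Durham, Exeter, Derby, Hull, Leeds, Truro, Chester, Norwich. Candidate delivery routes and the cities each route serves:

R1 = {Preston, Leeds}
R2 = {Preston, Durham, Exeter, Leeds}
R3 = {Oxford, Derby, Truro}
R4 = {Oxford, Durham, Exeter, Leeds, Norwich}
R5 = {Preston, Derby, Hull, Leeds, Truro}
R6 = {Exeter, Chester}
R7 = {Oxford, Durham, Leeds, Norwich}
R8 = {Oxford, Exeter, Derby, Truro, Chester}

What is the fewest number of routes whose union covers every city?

R4, R5, R6 together cover {Oxford, Preston, Durham, Exeter, Derby, Hull, Leeds, Truro, Chester, Norwich} — every city.
No 2 of the 8 routes cover everything (all 28 pairs fall short), so 3 is minimum.

3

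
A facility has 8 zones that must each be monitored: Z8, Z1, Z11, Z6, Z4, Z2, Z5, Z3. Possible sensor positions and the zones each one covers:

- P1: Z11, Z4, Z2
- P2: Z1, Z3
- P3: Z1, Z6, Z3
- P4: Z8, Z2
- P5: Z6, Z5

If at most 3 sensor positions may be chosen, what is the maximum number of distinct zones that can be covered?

Choosing P1, P2, P5 covers {Z1, Z11, Z6, Z4, Z2, Z5, Z3} — 7 zones.
No choice of 3 sensor positions does better; here Z8 is left uncovered.

7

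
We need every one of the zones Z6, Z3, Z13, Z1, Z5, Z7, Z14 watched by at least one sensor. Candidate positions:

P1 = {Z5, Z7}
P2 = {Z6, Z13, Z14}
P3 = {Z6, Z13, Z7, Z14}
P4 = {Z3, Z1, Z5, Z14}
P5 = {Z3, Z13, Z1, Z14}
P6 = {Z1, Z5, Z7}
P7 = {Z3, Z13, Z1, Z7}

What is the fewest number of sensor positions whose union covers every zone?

P3, P4 together cover {Z6, Z3, Z13, Z1, Z5, Z7, Z14} — every zone.
No single sensor position contains all 7 zones, so 2 is optimal.

2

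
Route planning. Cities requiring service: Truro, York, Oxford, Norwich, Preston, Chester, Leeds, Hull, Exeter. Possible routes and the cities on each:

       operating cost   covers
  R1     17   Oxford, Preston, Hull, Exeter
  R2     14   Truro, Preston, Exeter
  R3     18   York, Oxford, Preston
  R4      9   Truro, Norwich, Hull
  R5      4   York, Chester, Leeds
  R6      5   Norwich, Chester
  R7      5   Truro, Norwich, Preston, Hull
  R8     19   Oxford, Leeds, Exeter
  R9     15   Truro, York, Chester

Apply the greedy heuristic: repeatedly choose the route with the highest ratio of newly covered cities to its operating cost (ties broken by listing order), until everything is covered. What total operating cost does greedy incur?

Pick 1: R7 adds 4 new (Truro, Norwich, Preston, Hull) at operating cost 5 (ratio 4/5).
Pick 2: R5 adds 3 new (York, Chester, Leeds) at operating cost 4 (ratio 3/4).
Pick 3: R1 adds 2 new (Oxford, Exeter) at operating cost 17 (ratio 2/17).
Greedy total operating cost: 5 + 4 + 17 = 26.

26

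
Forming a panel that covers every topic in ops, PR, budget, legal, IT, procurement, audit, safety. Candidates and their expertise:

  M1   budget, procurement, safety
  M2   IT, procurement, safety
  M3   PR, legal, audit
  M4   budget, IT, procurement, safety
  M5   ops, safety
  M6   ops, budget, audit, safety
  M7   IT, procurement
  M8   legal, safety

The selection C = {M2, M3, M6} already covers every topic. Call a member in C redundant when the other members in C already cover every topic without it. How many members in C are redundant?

Drop M2: IT, procurement uncovered — not redundant.
Drop M3: PR, legal uncovered — not redundant.
Drop M6: ops, budget uncovered — not redundant.
None of the members in C is redundant.

0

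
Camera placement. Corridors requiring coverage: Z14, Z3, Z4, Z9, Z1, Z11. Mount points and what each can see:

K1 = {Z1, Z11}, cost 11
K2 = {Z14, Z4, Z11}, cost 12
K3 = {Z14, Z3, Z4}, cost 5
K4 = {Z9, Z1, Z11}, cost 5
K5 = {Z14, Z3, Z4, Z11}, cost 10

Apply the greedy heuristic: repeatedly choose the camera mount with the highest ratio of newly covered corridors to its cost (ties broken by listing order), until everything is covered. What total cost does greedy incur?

Pick 1: K3 adds 3 new (Z14, Z3, Z4) at cost 5 (ratio 3/5).
Pick 2: K4 adds 3 new (Z9, Z1, Z11) at cost 5 (ratio 3/5).
Greedy total cost: 5 + 5 = 10.

10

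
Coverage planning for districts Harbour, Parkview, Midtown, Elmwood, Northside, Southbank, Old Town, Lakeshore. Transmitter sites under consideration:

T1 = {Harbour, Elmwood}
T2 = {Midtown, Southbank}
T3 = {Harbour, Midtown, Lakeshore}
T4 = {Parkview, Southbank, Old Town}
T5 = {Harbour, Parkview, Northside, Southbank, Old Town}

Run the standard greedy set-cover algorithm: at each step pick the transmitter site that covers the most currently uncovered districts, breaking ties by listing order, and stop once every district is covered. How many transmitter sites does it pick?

3

Pick 1: T5 covers 5 new districts (Harbour, Parkview, Northside, Southbank, Old Town).
Pick 2: T3 covers 2 new districts (Midtown, Lakeshore).
Pick 3: T1 covers 1 new districts (Elmwood).
Greedy uses 3 transmitter sites.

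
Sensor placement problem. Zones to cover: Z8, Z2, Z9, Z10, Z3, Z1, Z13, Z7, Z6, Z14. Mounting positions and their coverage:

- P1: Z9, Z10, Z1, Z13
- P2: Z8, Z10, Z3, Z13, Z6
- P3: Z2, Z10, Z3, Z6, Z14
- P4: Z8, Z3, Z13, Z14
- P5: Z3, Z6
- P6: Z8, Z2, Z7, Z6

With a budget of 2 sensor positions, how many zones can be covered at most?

Choosing P1, P3 covers {Z2, Z9, Z10, Z3, Z1, Z13, Z6, Z14} — 8 zones.
No choice of 2 sensor positions does better; here Z8, Z7 are left uncovered.

8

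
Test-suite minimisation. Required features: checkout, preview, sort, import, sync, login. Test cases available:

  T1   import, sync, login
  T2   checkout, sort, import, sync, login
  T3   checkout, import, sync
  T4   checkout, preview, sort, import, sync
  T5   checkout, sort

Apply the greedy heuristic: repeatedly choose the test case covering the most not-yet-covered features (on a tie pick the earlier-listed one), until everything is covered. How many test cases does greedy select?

Pick 1: T2 covers 5 new features (checkout, sort, import, sync, login).
Pick 2: T4 covers 1 new features (preview).
Greedy uses 2 test cases.

2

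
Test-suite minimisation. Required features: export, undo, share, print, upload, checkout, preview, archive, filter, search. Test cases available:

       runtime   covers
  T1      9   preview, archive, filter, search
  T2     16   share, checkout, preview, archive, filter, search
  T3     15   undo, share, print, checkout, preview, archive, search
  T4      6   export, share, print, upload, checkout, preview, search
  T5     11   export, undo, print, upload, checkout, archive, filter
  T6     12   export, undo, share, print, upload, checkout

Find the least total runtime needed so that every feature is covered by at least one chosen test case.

T4, T5 cover every feature at runtime 6 + 11 = 17.
Any cover uses at least 2 test cases; among all covering selections none totals below 17.

17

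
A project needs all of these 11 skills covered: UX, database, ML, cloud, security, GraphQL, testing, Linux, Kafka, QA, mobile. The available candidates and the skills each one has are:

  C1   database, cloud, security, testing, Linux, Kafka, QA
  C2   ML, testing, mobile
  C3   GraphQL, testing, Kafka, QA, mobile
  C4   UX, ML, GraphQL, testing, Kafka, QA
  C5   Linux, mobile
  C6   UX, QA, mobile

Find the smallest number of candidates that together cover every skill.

3

C1, C2, C4 together cover {UX, database, ML, cloud, security, GraphQL, testing, Linux, Kafka, QA, mobile} — every skill.
No 2 of the 6 candidates cover everything (all 15 pairs fall short), so 3 is minimum.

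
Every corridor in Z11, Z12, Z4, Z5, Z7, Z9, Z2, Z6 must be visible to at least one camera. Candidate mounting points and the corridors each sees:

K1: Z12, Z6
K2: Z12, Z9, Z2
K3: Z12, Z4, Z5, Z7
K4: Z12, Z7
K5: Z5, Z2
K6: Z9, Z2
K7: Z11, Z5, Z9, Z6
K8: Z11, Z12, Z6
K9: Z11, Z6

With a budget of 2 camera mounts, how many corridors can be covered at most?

Choosing K3, K7 covers {Z11, Z12, Z4, Z5, Z7, Z9, Z6} — 7 corridors.
No choice of 2 camera mounts does better; here Z2 is left uncovered.

7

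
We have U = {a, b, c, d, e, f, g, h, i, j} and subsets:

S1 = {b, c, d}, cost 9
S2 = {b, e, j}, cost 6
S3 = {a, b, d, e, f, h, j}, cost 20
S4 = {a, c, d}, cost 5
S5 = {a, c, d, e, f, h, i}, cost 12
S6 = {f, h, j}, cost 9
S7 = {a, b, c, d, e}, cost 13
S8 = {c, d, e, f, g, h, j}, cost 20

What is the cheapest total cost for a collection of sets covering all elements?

S2, S5, S8 cover every element at cost 6 + 12 + 20 = 38.
Any cover uses at least 3 sets; among all covering selections none totals below 38.
Greedy by coverage-per-cost would pick S4, S2, S5, S8 for 43 — worse than the optimum 38.

38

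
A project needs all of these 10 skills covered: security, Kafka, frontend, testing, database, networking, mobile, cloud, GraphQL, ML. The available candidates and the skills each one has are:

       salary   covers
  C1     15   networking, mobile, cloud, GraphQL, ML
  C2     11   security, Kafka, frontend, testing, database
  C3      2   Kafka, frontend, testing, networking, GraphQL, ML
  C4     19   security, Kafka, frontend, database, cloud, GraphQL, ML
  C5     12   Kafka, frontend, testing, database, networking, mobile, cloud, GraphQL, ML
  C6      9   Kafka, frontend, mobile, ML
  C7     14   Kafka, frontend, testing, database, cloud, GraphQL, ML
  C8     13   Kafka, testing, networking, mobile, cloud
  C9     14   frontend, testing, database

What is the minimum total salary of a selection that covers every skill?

C2, C5 cover every skill at salary 11 + 12 = 23.
Any cover uses at least 2 candidates; among all covering selections none totals below 23.
Greedy by coverage-per-salary would pick C3, C5, C2 for 25 — worse than the optimum 23.

23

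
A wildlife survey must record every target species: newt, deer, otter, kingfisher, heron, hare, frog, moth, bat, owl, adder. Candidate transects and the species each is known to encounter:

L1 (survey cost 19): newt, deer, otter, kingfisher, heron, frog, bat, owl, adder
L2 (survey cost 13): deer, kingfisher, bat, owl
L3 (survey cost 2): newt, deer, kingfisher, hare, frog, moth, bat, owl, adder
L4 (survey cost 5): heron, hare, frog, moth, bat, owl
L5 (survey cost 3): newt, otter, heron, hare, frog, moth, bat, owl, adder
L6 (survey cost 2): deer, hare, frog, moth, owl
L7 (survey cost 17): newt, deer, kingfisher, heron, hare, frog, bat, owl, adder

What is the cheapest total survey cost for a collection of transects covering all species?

5

L3, L5 cover every species at survey cost 2 + 3 = 5.
Any cover uses at least 2 transects; among all covering selections none totals below 5.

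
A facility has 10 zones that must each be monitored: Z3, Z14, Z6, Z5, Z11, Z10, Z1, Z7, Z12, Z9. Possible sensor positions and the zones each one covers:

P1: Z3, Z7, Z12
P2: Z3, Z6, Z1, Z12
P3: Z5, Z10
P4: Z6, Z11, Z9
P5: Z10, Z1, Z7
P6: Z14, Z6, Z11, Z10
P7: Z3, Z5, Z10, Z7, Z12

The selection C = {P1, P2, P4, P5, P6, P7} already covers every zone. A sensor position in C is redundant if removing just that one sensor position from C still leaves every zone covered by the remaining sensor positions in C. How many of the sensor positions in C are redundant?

Drop P1: the rest still cover every zone — redundant.
Drop P2: the rest still cover every zone — redundant.
Drop P4: Z9 uncovered — not redundant.
Drop P5: the rest still cover every zone — redundant.
Drop P6: Z14 uncovered — not redundant.
Drop P7: Z5 uncovered — not redundant.
3 redundant: P1, P2, P5.

3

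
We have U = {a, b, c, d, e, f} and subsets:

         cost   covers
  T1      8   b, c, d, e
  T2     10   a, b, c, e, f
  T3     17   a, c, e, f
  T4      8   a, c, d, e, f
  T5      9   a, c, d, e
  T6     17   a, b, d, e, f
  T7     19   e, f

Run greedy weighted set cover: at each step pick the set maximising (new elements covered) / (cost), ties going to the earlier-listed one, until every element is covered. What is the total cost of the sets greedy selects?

Pick 1: T4 adds 5 new (a, c, d, e, f) at cost 8 (ratio 5/8).
Pick 2: T1 adds 1 new (b) at cost 8 (ratio 1/8).
Greedy total cost: 8 + 8 = 16.

16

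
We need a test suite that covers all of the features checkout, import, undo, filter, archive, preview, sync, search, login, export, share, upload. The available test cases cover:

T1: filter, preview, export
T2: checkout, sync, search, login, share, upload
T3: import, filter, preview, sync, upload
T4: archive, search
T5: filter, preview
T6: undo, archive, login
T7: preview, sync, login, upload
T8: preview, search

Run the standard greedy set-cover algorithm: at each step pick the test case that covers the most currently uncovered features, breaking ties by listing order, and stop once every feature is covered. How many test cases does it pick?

4

Pick 1: T2 covers 6 new features (checkout, sync, search, login, share, upload).
Pick 2: T1 covers 3 new features (filter, preview, export).
Pick 3: T6 covers 2 new features (undo, archive).
Pick 4: T3 covers 1 new features (import).
Greedy uses 4 test cases.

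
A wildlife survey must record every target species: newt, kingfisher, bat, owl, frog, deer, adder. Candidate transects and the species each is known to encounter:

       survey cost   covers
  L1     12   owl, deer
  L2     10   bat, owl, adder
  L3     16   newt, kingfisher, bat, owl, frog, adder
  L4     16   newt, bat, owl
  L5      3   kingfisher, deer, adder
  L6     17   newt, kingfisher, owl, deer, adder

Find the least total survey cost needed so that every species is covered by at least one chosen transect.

L3, L5 cover every species at survey cost 16 + 3 = 19.
Any cover uses at least 2 transects; among all covering selections none totals below 19.

19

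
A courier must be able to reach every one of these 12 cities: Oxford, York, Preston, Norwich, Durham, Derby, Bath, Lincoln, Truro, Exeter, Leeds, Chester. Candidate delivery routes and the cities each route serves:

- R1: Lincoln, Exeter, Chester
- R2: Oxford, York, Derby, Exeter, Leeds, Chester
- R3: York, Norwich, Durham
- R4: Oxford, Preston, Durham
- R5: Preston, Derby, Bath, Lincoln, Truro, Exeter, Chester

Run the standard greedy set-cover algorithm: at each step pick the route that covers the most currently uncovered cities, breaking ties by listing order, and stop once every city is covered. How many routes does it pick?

3

Pick 1: R5 covers 7 new cities (Preston, Derby, Bath, Lincoln, Truro, Exeter, Chester).
Pick 2: R2 covers 3 new cities (Oxford, York, Leeds).
Pick 3: R3 covers 2 new cities (Norwich, Durham).
Greedy uses 3 routes.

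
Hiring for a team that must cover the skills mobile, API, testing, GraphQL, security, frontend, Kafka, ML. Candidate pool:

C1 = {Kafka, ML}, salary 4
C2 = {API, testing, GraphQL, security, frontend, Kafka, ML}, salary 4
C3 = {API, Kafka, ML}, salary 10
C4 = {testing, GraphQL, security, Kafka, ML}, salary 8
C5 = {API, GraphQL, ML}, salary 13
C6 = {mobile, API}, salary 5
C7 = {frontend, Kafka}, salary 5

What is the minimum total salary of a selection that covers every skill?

9

C2, C6 cover every skill at salary 4 + 5 = 9.
Any cover uses at least 2 candidates; among all covering selections none totals below 9.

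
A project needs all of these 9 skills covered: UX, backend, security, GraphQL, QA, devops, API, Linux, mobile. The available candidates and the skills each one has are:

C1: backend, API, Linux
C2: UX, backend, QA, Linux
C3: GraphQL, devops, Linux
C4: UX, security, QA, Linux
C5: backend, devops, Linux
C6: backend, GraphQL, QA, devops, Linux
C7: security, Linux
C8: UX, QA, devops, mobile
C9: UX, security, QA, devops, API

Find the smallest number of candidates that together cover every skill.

3

C6, C8, C9 together cover {UX, backend, security, GraphQL, QA, devops, API, Linux, mobile} — every skill.
No 2 of the 9 candidates cover everything (all 36 pairs fall short), so 3 is minimum.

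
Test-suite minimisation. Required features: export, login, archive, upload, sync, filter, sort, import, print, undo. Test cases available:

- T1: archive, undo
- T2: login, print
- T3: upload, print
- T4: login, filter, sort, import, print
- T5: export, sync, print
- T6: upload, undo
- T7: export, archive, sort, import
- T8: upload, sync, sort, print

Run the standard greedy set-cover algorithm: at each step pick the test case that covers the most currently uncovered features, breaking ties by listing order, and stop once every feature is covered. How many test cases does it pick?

Pick 1: T4 covers 5 new features (login, filter, sort, import, print).
Pick 2: T1 covers 2 new features (archive, undo).
Pick 3: T5 covers 2 new features (export, sync).
Pick 4: T3 covers 1 new features (upload).
Greedy uses 4 test cases.

4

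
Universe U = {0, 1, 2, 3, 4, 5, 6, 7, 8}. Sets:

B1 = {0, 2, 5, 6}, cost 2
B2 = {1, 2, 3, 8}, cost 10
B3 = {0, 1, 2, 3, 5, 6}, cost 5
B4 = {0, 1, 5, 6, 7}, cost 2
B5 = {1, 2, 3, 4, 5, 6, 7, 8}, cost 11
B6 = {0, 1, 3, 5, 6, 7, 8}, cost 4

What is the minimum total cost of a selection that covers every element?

13

B1, B5 cover every element at cost 2 + 11 = 13.
Any cover uses at least 2 sets; among all covering selections none totals below 13.
Greedy by coverage-per-cost would pick B4, B1, B6, B5 for 19 — worse than the optimum 13.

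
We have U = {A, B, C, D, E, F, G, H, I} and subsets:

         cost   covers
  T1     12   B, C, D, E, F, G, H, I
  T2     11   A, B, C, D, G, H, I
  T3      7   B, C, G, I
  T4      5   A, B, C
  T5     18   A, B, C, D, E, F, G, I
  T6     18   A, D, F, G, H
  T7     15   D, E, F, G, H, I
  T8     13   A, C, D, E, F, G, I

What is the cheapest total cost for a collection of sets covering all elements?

T1, T4 cover every element at cost 12 + 5 = 17.
Any cover uses at least 2 sets; among all covering selections none totals below 17.

17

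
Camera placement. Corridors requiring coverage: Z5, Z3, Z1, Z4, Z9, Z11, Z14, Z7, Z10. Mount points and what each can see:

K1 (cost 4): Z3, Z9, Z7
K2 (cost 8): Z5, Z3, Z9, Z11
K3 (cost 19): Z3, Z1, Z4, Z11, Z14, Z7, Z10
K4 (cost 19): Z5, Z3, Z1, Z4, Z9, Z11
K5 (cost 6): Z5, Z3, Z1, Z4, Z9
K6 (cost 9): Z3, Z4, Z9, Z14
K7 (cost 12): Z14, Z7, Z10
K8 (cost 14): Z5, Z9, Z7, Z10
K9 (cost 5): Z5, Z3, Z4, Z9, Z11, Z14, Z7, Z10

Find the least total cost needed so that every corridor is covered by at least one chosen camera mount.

11

K5, K9 cover every corridor at cost 6 + 5 = 11.
Any cover uses at least 2 camera mounts; among all covering selections none totals below 11.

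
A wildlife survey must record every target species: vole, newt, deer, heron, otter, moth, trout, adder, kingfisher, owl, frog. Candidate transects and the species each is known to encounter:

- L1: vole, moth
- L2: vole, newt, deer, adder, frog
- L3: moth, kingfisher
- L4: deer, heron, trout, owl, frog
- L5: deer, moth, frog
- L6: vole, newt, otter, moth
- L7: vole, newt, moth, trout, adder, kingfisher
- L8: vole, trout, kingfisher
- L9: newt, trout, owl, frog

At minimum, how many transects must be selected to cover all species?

3

L4, L6, L7 together cover {vole, newt, deer, heron, otter, moth, trout, adder, kingfisher, owl, frog} — every species.
No 2 of the 9 transects cover everything (all 36 pairs fall short), so 3 is minimum.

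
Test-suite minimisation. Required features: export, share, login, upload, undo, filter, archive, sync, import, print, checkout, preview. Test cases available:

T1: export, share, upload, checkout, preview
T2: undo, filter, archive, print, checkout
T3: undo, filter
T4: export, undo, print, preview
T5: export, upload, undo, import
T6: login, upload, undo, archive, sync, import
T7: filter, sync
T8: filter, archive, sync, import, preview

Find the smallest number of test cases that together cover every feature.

3

T1, T2, T6 together cover {export, share, login, upload, undo, filter, archive, sync, import, print, checkout, preview} — every feature.
No 2 of the 8 test cases cover everything (all 28 pairs fall short), so 3 is minimum.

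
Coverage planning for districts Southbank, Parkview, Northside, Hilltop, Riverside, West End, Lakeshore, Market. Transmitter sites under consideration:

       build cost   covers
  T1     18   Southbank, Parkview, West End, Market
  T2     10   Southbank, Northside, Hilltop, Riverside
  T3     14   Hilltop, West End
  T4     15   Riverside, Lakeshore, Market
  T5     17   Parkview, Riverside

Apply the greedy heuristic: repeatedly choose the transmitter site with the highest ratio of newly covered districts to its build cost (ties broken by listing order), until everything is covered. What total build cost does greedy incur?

43

Pick 1: T2 adds 4 new (Southbank, Northside, Hilltop, Riverside) at build cost 10 (ratio 4/10).
Pick 2: T1 adds 3 new (Parkview, West End, Market) at build cost 18 (ratio 3/18).
Pick 3: T4 adds 1 new (Lakeshore) at build cost 15 (ratio 1/15).
Greedy total build cost: 10 + 18 + 15 = 43.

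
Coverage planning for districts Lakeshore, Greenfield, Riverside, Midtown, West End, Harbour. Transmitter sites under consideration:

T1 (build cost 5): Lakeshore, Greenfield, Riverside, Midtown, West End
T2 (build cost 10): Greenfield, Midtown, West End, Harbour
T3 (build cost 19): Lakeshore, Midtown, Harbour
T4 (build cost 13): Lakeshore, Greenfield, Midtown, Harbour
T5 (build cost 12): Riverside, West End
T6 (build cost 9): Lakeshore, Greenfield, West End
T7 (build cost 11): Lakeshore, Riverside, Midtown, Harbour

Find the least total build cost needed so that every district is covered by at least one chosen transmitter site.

T1, T2 cover every district at build cost 5 + 10 = 15.
Any cover uses at least 2 transmitter sites; among all covering selections none totals below 15.

15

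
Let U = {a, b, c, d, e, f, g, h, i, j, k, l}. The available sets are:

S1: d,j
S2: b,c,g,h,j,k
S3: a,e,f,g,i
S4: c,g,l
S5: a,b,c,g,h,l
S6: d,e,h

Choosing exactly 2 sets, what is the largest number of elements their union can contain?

Choosing S2, S3 covers {a, b, c, e, f, g, h, i, j, k} — 10 elements.
No choice of 2 sets does better; here d, l are left uncovered.

10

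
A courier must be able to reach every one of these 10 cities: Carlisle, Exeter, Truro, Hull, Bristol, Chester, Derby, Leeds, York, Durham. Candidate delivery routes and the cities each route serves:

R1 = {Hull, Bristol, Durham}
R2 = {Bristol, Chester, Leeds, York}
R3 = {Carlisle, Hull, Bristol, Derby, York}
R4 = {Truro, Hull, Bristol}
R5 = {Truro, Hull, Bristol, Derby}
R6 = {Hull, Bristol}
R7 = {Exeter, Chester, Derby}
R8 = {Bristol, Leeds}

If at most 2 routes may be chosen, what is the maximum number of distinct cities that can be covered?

Choosing R2, R3 covers {Carlisle, Hull, Bristol, Chester, Derby, Leeds, York} — 7 cities.
No choice of 2 routes does better; here Exeter, Truro, Durham are left uncovered.

7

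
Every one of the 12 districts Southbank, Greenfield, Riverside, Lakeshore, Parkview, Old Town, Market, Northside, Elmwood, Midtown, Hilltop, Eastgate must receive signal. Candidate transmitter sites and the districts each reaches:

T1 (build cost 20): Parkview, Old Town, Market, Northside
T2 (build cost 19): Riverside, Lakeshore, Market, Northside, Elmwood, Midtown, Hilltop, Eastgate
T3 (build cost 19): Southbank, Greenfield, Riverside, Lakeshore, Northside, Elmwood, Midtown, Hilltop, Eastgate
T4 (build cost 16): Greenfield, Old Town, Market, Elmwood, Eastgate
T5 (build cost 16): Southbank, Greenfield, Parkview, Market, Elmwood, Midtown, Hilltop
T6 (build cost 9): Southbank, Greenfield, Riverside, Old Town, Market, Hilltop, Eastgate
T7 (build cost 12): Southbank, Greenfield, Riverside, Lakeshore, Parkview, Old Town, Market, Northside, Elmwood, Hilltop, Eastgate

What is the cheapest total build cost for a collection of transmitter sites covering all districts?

28

T5, T7 cover every district at build cost 16 + 12 = 28.
Any cover uses at least 2 transmitter sites; among all covering selections none totals below 28.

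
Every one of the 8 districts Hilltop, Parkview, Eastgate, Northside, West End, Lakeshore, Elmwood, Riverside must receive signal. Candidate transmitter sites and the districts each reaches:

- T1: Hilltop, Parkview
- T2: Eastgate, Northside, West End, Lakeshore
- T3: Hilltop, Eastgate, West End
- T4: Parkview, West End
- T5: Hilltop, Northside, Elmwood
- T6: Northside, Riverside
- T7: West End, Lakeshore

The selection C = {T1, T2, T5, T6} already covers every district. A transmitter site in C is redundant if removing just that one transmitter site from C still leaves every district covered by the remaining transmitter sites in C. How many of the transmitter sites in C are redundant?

Drop T1: Parkview uncovered — not redundant.
Drop T2: Eastgate, West End, Lakeshore uncovered — not redundant.
Drop T5: Elmwood uncovered — not redundant.
Drop T6: Riverside uncovered — not redundant.
None of the transmitter sites in C is redundant.

0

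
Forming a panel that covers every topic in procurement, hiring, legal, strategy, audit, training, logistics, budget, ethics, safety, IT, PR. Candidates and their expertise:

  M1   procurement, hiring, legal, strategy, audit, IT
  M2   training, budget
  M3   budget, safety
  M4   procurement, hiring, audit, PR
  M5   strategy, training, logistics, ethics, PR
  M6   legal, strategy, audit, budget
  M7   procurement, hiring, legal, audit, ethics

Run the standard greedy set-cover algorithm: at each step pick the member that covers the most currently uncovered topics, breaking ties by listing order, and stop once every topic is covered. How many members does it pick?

3

Pick 1: M1 covers 6 new topics (procurement, hiring, legal, strategy, audit, IT).
Pick 2: M5 covers 4 new topics (training, logistics, ethics, PR).
Pick 3: M3 covers 2 new topics (budget, safety).
Greedy uses 3 members.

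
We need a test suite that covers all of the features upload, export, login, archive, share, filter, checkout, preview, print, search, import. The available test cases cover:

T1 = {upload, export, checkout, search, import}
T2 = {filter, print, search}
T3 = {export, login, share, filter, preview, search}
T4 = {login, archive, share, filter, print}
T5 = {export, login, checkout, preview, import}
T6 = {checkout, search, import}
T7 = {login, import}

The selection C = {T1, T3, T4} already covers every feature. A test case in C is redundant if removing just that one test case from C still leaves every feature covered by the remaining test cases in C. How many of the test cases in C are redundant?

Drop T1: upload, checkout, import uncovered — not redundant.
Drop T3: preview uncovered — not redundant.
Drop T4: archive, print uncovered — not redundant.
None of the test cases in C is redundant.

0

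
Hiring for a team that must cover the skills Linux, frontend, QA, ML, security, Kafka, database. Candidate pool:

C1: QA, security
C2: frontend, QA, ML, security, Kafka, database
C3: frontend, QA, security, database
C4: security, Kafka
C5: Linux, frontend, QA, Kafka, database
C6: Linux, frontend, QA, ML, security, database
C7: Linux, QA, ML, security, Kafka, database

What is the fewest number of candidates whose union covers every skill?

2

C2, C5 together cover {Linux, frontend, QA, ML, security, Kafka, database} — every skill.
No single candidate contains all 7 skills, so 2 is optimal.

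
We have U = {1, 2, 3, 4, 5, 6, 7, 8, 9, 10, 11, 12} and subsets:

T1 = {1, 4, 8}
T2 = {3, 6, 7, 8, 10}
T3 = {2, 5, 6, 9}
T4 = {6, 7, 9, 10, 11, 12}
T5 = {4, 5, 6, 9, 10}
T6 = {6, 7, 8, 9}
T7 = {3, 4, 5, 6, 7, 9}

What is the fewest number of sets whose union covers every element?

4

T1, T2, T3, T4 together cover {1, 2, 3, 4, 5, 6, 7, 8, 9, 10, 11, 12} — every element.
No 3 of the 7 sets cover everything (all 35 triples fall short), so 4 is minimum.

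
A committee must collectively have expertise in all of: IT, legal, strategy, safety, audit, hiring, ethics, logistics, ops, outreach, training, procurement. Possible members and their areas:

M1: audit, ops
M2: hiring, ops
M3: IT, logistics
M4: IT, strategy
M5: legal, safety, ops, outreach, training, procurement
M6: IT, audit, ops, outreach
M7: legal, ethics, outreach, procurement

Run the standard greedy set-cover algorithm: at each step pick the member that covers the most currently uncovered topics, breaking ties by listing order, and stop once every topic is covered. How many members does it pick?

6

Pick 1: M5 covers 6 new topics (legal, safety, ops, outreach, training, procurement).
Pick 2: M3 covers 2 new topics (IT, logistics).
Pick 3: M1 covers 1 new topics (audit).
Pick 4: M2 covers 1 new topics (hiring).
Pick 5: M4 covers 1 new topics (strategy).
Pick 6: M7 covers 1 new topics (ethics).
Greedy uses 6 members.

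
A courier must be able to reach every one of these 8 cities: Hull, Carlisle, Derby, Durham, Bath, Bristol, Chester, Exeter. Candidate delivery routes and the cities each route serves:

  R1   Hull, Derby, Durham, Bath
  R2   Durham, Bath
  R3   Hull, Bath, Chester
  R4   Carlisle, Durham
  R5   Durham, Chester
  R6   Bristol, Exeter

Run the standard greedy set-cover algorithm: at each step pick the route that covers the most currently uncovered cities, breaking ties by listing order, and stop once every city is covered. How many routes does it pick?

4

Pick 1: R1 covers 4 new cities (Hull, Derby, Durham, Bath).
Pick 2: R6 covers 2 new cities (Bristol, Exeter).
Pick 3: R3 covers 1 new cities (Chester).
Pick 4: R4 covers 1 new cities (Carlisle).
Greedy uses 4 routes.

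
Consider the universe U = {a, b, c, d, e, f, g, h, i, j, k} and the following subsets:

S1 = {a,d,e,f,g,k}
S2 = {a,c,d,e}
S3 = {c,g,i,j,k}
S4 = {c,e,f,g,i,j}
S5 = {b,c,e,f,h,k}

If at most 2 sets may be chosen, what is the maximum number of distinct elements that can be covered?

9

Choosing S1, S3 covers {a, c, d, e, f, g, i, j, k} — 9 elements.
No choice of 2 sets does better; here b, h are left uncovered.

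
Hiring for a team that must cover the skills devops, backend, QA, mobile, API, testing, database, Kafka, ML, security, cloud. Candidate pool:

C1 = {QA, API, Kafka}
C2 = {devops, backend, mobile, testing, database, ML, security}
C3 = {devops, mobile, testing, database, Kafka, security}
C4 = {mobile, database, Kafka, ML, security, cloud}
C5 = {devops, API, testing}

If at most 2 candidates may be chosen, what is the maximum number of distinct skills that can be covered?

10

Choosing C1, C2 covers {devops, backend, QA, mobile, API, testing, database, Kafka, ML, security} — 10 skills.
No choice of 2 candidates does better; here cloud is left uncovered.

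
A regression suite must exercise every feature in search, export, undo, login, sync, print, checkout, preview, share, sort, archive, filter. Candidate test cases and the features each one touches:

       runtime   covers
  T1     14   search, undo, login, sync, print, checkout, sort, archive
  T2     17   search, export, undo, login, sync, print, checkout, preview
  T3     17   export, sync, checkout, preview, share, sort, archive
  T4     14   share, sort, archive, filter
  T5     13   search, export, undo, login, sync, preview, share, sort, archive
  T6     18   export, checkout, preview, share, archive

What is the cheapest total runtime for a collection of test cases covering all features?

31

T2, T4 cover every feature at runtime 17 + 14 = 31.
Any cover uses at least 2 test cases; among all covering selections none totals below 31.
Greedy by coverage-per-runtime would pick T5, T1, T4 for 41 — worse than the optimum 31.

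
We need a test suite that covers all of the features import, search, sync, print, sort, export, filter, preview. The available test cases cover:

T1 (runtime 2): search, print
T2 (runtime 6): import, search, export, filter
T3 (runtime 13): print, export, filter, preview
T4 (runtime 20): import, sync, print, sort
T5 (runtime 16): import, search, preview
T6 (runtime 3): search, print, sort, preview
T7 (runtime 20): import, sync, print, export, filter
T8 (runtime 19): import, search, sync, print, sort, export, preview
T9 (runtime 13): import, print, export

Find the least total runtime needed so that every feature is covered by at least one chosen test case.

T6, T7 cover every feature at runtime 3 + 20 = 23.
Any cover uses at least 2 test cases; among all covering selections none totals below 23.
Greedy by coverage-per-runtime would pick T6, T2, T8 for 28 — worse than the optimum 23.

23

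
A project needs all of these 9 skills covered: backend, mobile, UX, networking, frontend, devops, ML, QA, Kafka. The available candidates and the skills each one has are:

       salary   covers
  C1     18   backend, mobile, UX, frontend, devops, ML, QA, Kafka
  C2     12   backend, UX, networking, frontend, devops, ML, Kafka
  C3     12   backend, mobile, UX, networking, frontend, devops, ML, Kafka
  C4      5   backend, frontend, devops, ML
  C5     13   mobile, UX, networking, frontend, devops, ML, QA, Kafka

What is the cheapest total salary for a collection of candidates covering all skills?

18

C4, C5 cover every skill at salary 5 + 13 = 18.
Any cover uses at least 2 candidates; among all covering selections none totals below 18.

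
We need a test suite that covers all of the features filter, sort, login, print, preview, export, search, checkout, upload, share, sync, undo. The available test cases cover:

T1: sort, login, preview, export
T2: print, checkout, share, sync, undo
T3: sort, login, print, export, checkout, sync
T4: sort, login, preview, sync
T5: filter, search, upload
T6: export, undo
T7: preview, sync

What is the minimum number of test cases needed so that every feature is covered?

3

T1, T2, T5 together cover {filter, sort, login, print, preview, export, search, checkout, upload, share, sync, undo} — every feature.
No 2 of the 7 test cases cover everything (all 21 pairs fall short), so 3 is minimum.
Greedy (largest uncovered first) would take T3, T5, T2, T1 — 4 test cases — but 3 suffice.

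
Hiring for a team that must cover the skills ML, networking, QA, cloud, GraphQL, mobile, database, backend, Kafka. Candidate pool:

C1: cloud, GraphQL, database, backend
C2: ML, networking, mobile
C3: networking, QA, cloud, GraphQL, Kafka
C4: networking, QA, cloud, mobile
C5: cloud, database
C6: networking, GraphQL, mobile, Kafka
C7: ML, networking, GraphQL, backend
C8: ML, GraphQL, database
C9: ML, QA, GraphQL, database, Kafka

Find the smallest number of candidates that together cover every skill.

3

C1, C2, C3 together cover {ML, networking, QA, cloud, GraphQL, mobile, database, backend, Kafka} — every skill.
No 2 of the 9 candidates cover everything (all 36 pairs fall short), so 3 is minimum.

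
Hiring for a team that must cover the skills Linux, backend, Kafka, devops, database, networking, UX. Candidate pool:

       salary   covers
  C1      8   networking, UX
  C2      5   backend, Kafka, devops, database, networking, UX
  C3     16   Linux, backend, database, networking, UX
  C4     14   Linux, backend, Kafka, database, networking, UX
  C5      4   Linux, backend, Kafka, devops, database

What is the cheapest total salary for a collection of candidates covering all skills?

9

C2, C5 cover every skill at salary 5 + 4 = 9.
Any cover uses at least 2 candidates; among all covering selections none totals below 9.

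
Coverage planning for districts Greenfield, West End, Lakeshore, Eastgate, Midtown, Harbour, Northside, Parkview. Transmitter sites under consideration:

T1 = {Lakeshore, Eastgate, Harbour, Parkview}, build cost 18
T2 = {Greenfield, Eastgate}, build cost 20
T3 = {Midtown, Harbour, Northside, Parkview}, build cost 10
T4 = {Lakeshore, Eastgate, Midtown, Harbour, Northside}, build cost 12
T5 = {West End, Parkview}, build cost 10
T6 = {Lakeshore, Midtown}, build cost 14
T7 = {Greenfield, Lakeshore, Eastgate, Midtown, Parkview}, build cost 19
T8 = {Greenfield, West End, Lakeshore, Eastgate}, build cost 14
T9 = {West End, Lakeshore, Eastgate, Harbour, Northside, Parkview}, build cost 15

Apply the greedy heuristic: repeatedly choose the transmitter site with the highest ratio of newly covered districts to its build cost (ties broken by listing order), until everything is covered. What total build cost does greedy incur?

36

Pick 1: T4 adds 5 new (Lakeshore, Eastgate, Midtown, Harbour, Northside) at build cost 12 (ratio 5/12).
Pick 2: T5 adds 2 new (West End, Parkview) at build cost 10 (ratio 2/10).
Pick 3: T8 adds 1 new (Greenfield) at build cost 14 (ratio 1/14).
Greedy total build cost: 12 + 10 + 14 = 36. (The true optimum is 24, so greedy overshoots here.)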